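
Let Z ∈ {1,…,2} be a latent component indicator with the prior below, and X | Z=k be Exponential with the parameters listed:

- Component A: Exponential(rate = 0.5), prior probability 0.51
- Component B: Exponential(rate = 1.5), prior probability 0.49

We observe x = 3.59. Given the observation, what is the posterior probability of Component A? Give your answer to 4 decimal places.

0.9263

P(component k | x) = w_k·f_k(x) / marginal(x), where marginal(x) = Σ_j w_j·f_j(x).
Evaluate each component's likelihood at the observed value:
  L_A = 0.5·e^(−0.5·3.59) = 0.5·e^(−1.7950) = 0.0830637
  L_B = 1.5·e^(−1.5·3.59) = 1.5·e^(−5.3850) = 0.00687726
Prior × likelihood for each component:
  w_A·L_A = 0.51 × 0.0830637 = 0.0423625
  w_B·L_B = 0.49 × 0.00687726 = 0.00336986
Normaliser: 0.0423625 + 0.00336986 = 0.0457324
Responsibility of Component A: 0.0423625 / 0.0457324 ≈ 0.9263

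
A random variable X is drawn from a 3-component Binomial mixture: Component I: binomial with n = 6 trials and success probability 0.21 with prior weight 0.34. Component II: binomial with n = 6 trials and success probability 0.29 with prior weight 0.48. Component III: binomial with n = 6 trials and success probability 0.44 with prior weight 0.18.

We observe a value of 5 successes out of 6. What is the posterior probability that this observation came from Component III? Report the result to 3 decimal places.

By Bayes' theorem, P(k | x) = π_k f_k(x) / Σ_j π_j f_j(x).
Component likelihoods at x = 5 successes out of 6:
  p_I = C(6,5)·0.21^5·0.79^1 = 6·0.00040841·0.79 = 0.00193586
  p_II = C(6,5)·0.29^5·0.71^1 = 6·0.00205111·0.71 = 0.00873775
  p_III = C(6,5)·0.44^5·0.56^1 = 6·0.0164916·0.56 = 0.0554119
Unnormalised posteriors:
  π_I·p_I = 0.34 × 0.00193586 = 0.000658194
  π_II·p_II = 0.48 × 0.00873775 = 0.00419412
  π_III·p_III = 0.18 × 0.0554119 = 0.00997413
Denominator: 0.000658194 + 0.00419412 + 0.00997413 = 0.0148264
P(Component III | the observation) ≈ 0.673

0.673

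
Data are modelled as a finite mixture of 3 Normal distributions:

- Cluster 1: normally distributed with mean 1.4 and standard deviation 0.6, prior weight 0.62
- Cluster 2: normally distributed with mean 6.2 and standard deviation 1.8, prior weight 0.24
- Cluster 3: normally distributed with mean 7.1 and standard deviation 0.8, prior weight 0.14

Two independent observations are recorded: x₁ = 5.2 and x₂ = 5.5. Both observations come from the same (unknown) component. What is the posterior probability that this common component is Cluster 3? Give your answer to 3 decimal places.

0.029

By Bayes' theorem, P(k | x) = π_k f_k(x) / Σ_j π_j f_j(x).
Since both observations come from the same component, the likelihood for component k is f_k(x₁)·f_k(x₂).
  L_1 = [1.29641e-09] × [4.82158e-11] = 6.25073e-20
  L_2 = [0.18994] × [0.205493] = 0.0390314
  L_3 = [0.0297149] × [0.0674887] = 0.00200542
Weight by the priors:
  π_1·L_1 = 0.62 × 6.25073e-20 = 3.87545e-20
  π_2·L_2 = 0.24 × 0.0390314 = 0.00936754
  π_3·L_3 = 0.14 × 0.00200542 = 0.000280759
Denominator: 3.87545e-20 + 0.00936754 + 0.000280759 = 0.0096483
So the posterior for Cluster 3 is 0.000280759 / 0.0096483 ≈ 0.029.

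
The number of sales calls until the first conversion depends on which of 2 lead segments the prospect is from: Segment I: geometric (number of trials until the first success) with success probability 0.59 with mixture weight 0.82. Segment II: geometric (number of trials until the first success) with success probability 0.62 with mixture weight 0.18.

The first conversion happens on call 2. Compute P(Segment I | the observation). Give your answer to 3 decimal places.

0.824

The responsibility of component k is π_k f_k(x) divided by Σ_j π_j f_j(x).
Component likelihoods at x = 2:
  f_I = 0.2419
  f_II = 0.2356
Unnormalised posteriors:
  π_I·f_I = 0.82 × 0.2419 = 0.198358
  π_II·f_II = 0.18 × 0.2356 = 0.042408
Sum: 0.198358 + 0.042408 = 0.240766
P(Segment I | x) ≈ 0.824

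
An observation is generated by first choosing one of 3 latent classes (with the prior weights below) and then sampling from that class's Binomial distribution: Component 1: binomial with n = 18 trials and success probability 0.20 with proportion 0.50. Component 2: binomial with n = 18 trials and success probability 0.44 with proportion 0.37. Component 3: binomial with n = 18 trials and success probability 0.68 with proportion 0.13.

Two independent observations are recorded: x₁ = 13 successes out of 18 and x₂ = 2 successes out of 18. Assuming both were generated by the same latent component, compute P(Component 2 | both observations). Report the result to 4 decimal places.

P(component k | x) = w_k·f_k(x) / marginal(x), where marginal(x) = Σ_j w_j·f_j(x).
Since both observations come from the same component, the likelihood for component k is f_k(x₁)·f_k(x₂).
  p_1 = [2.29995e-06] × [0.172263] = 3.96196e-07
  p_2 = [0.0109321] × [0.0027708] = 3.02907e-05
  p_3 = [0.191093] × [8.55281e-07] = 1.63438e-07
Unnormalised posteriors:
  w_1·p_1 = 0.50 × 3.96196e-07 = 1.98098e-07
  w_2·p_2 = 0.37 × 3.02907e-05 = 1.12076e-05
  w_3·p_3 = 0.13 × 1.63438e-07 = 2.1247e-08
Evidence: 1.98098e-07 + 1.12076e-05 + 2.1247e-08 = 1.14269e-05
P(Component 2 | data) = 1.12076e-05 / 1.14269e-05 ≈ 0.9808

0.9808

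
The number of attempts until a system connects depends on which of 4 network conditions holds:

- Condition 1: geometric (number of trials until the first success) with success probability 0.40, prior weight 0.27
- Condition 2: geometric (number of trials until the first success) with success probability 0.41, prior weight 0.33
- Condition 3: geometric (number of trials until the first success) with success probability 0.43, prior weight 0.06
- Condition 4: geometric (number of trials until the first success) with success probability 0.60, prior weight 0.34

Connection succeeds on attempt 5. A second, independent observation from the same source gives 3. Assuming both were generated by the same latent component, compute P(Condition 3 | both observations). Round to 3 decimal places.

0.073

The responsibility of component k is π_k f_k(x) divided by Σ_j π_j f_j(x).
Since both observations come from the same component, the likelihood for component k is f_k(x₁)·f_k(x₂).
  L_1 = [0.40·(1−0.40)^4 = 0.40·0.1296 = 0.05184] × [0.144] = 0.00746496
  L_2 = [0.41·(1−0.41)^4 = 0.41·0.121174 = 0.0496812] × [0.142721] = 0.00709055
  L_3 = [0.43·(1−0.43)^4 = 0.43·0.10556 = 0.0453908] × [0.139707] = 0.00634141
  L_4 = [0.60·(1−0.60)^4 = 0.60·0.0256 = 0.01536] × [0.096] = 0.00147456
Prior × likelihood for each component:
  π_1·L_1 = 0.27 × 0.00746496 = 0.00201554
  π_2·L_2 = 0.33 × 0.00709055 = 0.00233988
  π_3·L_3 = 0.06 × 0.00634141 = 0.000380485
  π_4·L_4 = 0.34 × 0.00147456 = 0.00050135
Marginal: 0.00201554 + 0.00233988 + 0.000380485 + 0.00050135 = 0.00523726
P(Condition 3 | x) = 0.000380485 / 0.00523726 ≈ 0.073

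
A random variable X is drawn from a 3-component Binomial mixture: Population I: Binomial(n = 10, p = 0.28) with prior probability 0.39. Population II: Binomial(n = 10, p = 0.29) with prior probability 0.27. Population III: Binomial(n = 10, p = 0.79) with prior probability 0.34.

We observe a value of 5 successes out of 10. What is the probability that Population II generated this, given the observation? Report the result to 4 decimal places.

0.3666

The responsibility of component k is π_k f_k(x) divided by Σ_j π_j f_j(x).
Evaluate each component's likelihood at the observed value:
  f_I = C(10,5)·0.28^5·0.72^5 = 252·0.00172104·0.193492 = 0.0839176
  f_II = C(10,5)·0.29^5·0.71^5 = 252·0.00205111·0.180423 = 0.0932572
  f_III = C(10,5)·0.79^5·0.21^5 = 252·0.307706·0.00040841 = 0.0316689
Weight by the priors:
  π_I·f_I = 0.39 × 0.0839176 = 0.0327279
  π_II·f_II = 0.27 × 0.0932572 = 0.0251794
  π_III·f_III = 0.34 × 0.0316689 = 0.0107674
Normaliser: 0.0327279 + 0.0251794 + 0.0107674 = 0.0686747
P(Population II | the observation) ≈ 0.3666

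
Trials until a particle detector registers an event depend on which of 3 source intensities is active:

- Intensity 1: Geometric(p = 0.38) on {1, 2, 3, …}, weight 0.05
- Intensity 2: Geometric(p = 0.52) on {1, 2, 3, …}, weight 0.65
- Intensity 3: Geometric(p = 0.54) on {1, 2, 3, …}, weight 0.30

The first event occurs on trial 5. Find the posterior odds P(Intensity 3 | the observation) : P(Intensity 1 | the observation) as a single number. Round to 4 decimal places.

The posterior odds equal the prior odds times the likelihood ratio: (w_i/w_j)·(f_i(x)/f_j(x)).
Geometric probabilities:
  p_1 = 0.38·(1−0.38)^4 = 0.38·0.147763 = 0.0561501
  p_2 = 0.52·(1−0.52)^4 = 0.52·0.0530842 = 0.0276038
  p_3 = 0.54·(1−0.54)^4 = 0.54·0.0447746 = 0.0241783
Odds = (0.30/0.05) × (0.0241783/0.0561501) = 6 × 0.430601 ≈ 2.5836

2.5836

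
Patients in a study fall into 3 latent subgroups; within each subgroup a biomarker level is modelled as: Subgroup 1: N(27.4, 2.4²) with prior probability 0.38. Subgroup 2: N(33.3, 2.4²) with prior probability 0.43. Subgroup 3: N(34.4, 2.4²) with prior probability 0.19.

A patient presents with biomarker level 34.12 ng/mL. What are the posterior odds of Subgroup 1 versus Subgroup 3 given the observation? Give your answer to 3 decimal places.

0.040

The posterior odds equal the prior odds times the likelihood ratio: (P(Z=i)/P(Z=j))·(f_i(x)/f_j(x)).
Evaluate each component's likelihood at the observed value:
  f_1 = (1/(2.4·√(2π)))·exp(−(34.12−27.4)²/(2·2.4²)) = 0.166226·exp(-3.92000) = 0.0032981
  f_2 = (1/(2.4·√(2π)))·exp(−(34.12−33.3)²/(2·2.4²)) = 0.166226·exp(-0.05837) = 0.156801
  f_3 = (1/(2.4·√(2π)))·exp(−(34.12−34.4)²/(2·2.4²)) = 0.166226·exp(-0.00681) = 0.165099
Posterior odds = (P(Z=1)·f_1) / (P(Z=3)·f_3) = (0.38·0.0032981) / (0.19·0.165099) = 0.00125328 / 0.0313687 ≈ 0.040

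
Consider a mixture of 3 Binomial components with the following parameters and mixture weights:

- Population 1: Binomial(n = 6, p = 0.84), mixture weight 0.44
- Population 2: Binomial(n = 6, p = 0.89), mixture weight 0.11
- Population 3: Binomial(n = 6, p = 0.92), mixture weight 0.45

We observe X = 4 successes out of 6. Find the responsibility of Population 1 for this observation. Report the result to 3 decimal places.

Apply Bayes' rule: the posterior for each component is proportional to its prior times its likelihood at x.
Evaluate each component's likelihood at the observed value:
  L_1 = C(6,4)·0.84^4·0.16^2 = 15·0.497871·0.0256 = 0.191183
  L_2 = C(6,4)·0.89^4·0.11^2 = 15·0.627422·0.0121 = 0.113877
  L_3 = C(6,4)·0.92^4·0.08^2 = 15·0.716393·0.0064 = 0.0687737
Weight by the priors:
  w_1·L_1 = 0.44 × 0.191183 = 0.0841203
  w_2·L_2 = 0.11 × 0.113877 = 0.0125265
  w_3·L_3 = 0.45 × 0.0687737 = 0.0309482
Evidence: 0.0841203 + 0.0125265 + 0.0309482 = 0.127595
P(Population 1 | the observation) = 0.0841203 / 0.127595 ≈ 0.659

0.659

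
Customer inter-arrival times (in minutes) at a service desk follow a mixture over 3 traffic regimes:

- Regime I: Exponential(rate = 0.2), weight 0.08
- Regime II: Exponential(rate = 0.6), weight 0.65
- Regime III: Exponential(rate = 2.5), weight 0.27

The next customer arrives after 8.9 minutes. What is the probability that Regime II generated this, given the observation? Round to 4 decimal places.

0.4094

P(component k | x) = P(Z=k)·f_k(x) / marginal(x), where marginal(x) = Σ_j P(Z=j)·f_j(x).
Exponential densities:
  L_I = 0.2·e^(−0.2·8.9) = 0.2·e^(−1.7800) = 0.0337276
  L_II = 0.6·e^(−0.6·8.9) = 0.6·e^(−5.3400) = 0.00287752
  L_III = 2.5·e^(−2.5·8.9) = 2.5·e^(−22.2500) = 5.4311e-10
Multiply by the mixture weights:
  P(Z=I)·L_I = 0.08 × 0.0337276 = 0.00269821
  P(Z=II)·L_II = 0.65 × 0.00287752 = 0.00187039
  P(Z=III)·L_III = 0.27 × 5.4311e-10 = 1.4664e-10
Sum: 0.00269821 + 0.00187039 + 1.4664e-10 = 0.0045686
Responsibility of Regime II: 0.00187039 / 0.0045686 ≈ 0.4094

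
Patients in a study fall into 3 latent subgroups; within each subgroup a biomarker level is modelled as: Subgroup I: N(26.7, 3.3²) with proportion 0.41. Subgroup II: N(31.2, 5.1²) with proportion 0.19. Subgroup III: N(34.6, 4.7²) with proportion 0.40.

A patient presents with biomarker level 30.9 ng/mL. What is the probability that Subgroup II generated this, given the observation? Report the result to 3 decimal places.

0.240

By Bayes' theorem, P(k | x) = P(Z=k) f_k(x) / Σ_j P(Z=j) f_j(x).
Component likelihoods at x = 30.9 ng/mL:
  L_I = 0.053784
  L_II = 0.0780888
  L_III = 0.0622641
Multiply by the mixture weights:
  P(Z=I)·L_I = 0.41 × 0.053784 = 0.0220515
  P(Z=II)·L_II = 0.19 × 0.0780888 = 0.0148369
  P(Z=III)·L_III = 0.40 × 0.0622641 = 0.0249057
Normaliser: 0.0220515 + 0.0148369 + 0.0249057 = 0.061794
Responsibility of Subgroup II: 0.0148369 / 0.061794 ≈ 0.240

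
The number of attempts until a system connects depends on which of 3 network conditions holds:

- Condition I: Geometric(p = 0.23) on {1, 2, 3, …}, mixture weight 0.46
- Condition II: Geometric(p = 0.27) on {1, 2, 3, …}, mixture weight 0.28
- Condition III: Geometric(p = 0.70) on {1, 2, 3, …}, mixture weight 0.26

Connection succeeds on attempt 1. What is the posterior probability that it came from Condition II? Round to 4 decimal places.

0.2080

Apply Bayes' rule: the posterior for each component is proportional to its prior times its likelihood at x.
Evaluate each component's likelihood at the observed value:
  f_I = 0.23·(1−0.23)^0 = 0.23·1 = 0.23
  f_II = 0.27·(1−0.27)^0 = 0.27·1 = 0.27
  f_III = 0.70·(1−0.70)^0 = 0.70·1 = 0.7
Prior × likelihood for each component:
  π_I·f_I = 0.46 × 0.23 = 0.1058
  π_II·f_II = 0.28 × 0.27 = 0.0756
  π_III·f_III = 0.26 × 0.7 = 0.182
Denominator: 0.1058 + 0.0756 + 0.182 = 0.3634
Responsibility of Condition II: 0.0756 / 0.3634 ≈ 0.2080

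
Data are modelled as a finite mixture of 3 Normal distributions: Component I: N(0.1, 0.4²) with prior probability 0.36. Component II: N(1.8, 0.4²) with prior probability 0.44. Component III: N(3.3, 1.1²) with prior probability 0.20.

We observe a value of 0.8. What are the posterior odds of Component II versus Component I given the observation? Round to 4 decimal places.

0.2483

Posterior odds = (π_i f_i(x)) / (π_j f_j(x)); the normalising sum cancels.
Normal densities:
  f_I = 0.215693
  f_II = 0.0438208
  f_III = 0.0274087
Odds = (0.44/0.36) × (0.0438208/0.215693) = 1.22222 × 0.203162 ≈ 0.2483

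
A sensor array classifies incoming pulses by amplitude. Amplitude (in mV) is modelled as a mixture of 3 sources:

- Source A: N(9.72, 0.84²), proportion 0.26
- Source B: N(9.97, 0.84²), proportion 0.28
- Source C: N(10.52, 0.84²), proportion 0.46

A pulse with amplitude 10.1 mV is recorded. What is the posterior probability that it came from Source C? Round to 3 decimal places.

0.443

P(component k | x) = w_k·f_k(x) / marginal(x), where marginal(x) = Σ_j w_j·f_j(x).
Normal densities:
  p_A = (1/(0.84·√(2π)))·exp(−(10.1−9.72)²/(2·0.84²)) = 0.474931·exp(-0.10232) = 0.428738
  p_B = (1/(0.84·√(2π)))·exp(−(10.1−9.97)²/(2·0.84²)) = 0.474931·exp(-0.01198) = 0.469278
  p_C = (1/(0.84·√(2π)))·exp(−(10.1−10.52)²/(2·0.84²)) = 0.474931·exp(-0.12500) = 0.419125
Weight by the priors:
  w_A·p_A = 0.26 × 0.428738 = 0.111472
  w_B·p_B = 0.28 × 0.469278 = 0.131398
  w_C·p_C = 0.46 × 0.419125 = 0.192798
Normaliser: 0.111472 + 0.131398 + 0.192798 = 0.435667
P(Source C | 10.1 mV) = 0.192798 / 0.435667 ≈ 0.443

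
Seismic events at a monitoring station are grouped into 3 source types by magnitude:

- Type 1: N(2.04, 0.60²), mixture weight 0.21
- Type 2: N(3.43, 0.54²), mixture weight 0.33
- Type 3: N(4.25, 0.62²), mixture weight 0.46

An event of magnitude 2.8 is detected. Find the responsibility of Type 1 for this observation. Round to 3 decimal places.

0.305

Apply Bayes' rule: the posterior for each component is proportional to its prior times its likelihood at x.
Component likelihoods at x = 2.8:
  p_1 = (1/(0.60·√(2π)))·exp(−(2.8−2.04)²/(2·0.60²)) = 0.664904·exp(-0.80222) = 0.298097
  p_2 = (1/(0.54·√(2π)))·exp(−(2.8−3.43)²/(2·0.54²)) = 0.738782·exp(-0.68056) = 0.374072
  p_3 = (1/(0.62·√(2π)))·exp(−(2.8−4.25)²/(2·0.62²)) = 0.643455·exp(-2.73478) = 0.0417655
Prior × likelihood for each component:
  π_1·p_1 = 0.21 × 0.298097 = 0.0626004
  π_2·p_2 = 0.33 × 0.374072 = 0.123444
  π_3·p_3 = 0.46 × 0.0417655 = 0.0192121
Normaliser: 0.0626004 + 0.123444 + 0.0192121 = 0.205256
Responsibility of Type 1: 0.0626004 / 0.205256 ≈ 0.305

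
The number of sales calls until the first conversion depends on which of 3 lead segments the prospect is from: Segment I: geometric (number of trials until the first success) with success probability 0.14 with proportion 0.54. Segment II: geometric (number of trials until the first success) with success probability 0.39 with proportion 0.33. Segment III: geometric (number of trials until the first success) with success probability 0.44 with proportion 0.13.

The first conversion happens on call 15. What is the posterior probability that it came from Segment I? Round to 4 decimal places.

The responsibility of component k is w_k f_k(x) divided by Σ_j w_j f_j(x).
Evaluate each component's likelihood at the observed value:
  p_I = 0.14·(1−0.14)^14 = 0.14·0.121054 = 0.0169475
  p_II = 0.39·(1−0.39)^14 = 0.39·0.000987683 = 0.000385196
  p_III = 0.44·(1−0.44)^14 = 0.44·0.000298286 = 0.000131246
Multiply by the mixture weights:
  w_I·p_I = 0.54 × 0.0169475 = 0.00915166
  w_II·p_II = 0.33 × 0.000385196 = 0.000127115
  w_III·p_III = 0.13 × 0.000131246 = 1.70619e-05
Marginal: 0.00915166 + 0.000127115 + 1.70619e-05 = 0.00929584
So the posterior for Segment I is 0.00915166 / 0.00929584 ≈ 0.9845.

0.9845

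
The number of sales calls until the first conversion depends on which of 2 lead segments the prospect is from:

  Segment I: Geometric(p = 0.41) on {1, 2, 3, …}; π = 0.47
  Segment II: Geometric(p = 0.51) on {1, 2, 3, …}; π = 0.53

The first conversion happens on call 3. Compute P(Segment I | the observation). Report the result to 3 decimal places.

Posterior ∝ prior × likelihood, so P(k | x) ∝ w_k f_k(x); normalise over all components.
Geometric probabilities:
  p_I = 0.142721
  p_II = 0.122451
Prior × likelihood for each component:
  w_I·p_I = 0.47 × 0.142721 = 0.0670789
  w_II·p_II = 0.53 × 0.122451 = 0.064899
Normaliser: 0.0670789 + 0.064899 = 0.131978
Responsibility of Segment I: 0.0670789 / 0.131978 ≈ 0.508

0.508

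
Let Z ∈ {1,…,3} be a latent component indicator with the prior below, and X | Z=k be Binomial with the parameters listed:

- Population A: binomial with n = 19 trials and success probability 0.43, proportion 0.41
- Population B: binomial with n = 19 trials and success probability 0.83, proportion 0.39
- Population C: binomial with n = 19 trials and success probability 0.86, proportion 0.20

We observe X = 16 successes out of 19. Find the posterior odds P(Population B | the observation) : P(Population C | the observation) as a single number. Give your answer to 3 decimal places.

Since P(k|x) ∝ π_k f_k(x), the posterior odds are π_i f_i(x) / (π_j f_j(x)).
Evaluate each component's likelihood at the observed value:
  p_A = 0.000245157
  p_B = 0.241502
  p_C = 0.238058
Posterior odds = (π_B·p_B) / (π_C·p_C) = (0.39·0.241502) / (0.20·0.238058) = 0.0941856 / 0.0476116 ≈ 1.978

1.978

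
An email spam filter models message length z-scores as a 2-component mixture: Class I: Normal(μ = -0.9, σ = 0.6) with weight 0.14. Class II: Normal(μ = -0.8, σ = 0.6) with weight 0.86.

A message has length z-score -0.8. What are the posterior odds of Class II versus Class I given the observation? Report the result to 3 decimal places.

6.229

Since P(k|x) ∝ w_k f_k(x), the posterior odds are w_i f_i(x) / (w_j f_j(x)).
Evaluate each component's likelihood at the observed value:
  L_I = 0.655733
  L_II = 0.664904
Odds = (0.86/0.14) × (0.664904/0.655733) = 6.14286 × 1.01399 ≈ 6.229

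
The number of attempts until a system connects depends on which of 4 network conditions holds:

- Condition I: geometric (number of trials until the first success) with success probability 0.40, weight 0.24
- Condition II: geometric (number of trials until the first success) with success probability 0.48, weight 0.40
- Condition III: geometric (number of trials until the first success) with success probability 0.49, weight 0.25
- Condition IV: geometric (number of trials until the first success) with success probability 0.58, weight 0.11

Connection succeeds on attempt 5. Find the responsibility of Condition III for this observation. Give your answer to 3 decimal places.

0.225

Apply Bayes' rule: the posterior for each component is proportional to its prior times its likelihood at x.
Evaluate each component's likelihood at the observed value:
  L_I = 0.05184
  L_II = 0.0350958
  L_III = 0.0331495
  L_IV = 0.0180478
Multiply by the mixture weights:
  P(Z=I)·L_I = 0.24 × 0.05184 = 0.0124416
  P(Z=II)·L_II = 0.40 × 0.0350958 = 0.0140383
  P(Z=III)·L_III = 0.25 × 0.0331495 = 0.00828737
  P(Z=IV)·L_IV = 0.11 × 0.0180478 = 0.00198526
Denominator: 0.0124416 + 0.0140383 + 0.00828737 + 0.00198526 = 0.0367525
Responsibility of Condition III: 0.00828737 / 0.0367525 ≈ 0.225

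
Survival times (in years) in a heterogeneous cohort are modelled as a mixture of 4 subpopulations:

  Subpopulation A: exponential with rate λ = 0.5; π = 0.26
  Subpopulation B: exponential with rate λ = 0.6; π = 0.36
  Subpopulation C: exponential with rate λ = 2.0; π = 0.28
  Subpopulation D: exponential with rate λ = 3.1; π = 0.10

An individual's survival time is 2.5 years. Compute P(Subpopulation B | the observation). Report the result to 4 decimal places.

The responsibility of component k is P(Z=k) f_k(x) divided by Σ_j P(Z=j) f_j(x).
Component likelihoods at x = 2.5 years:
  p_A = 0.5·e^(−0.5·2.5) = 0.5·e^(−1.2500) = 0.143252
  p_B = 0.6·e^(−0.6·2.5) = 0.6·e^(−1.5000) = 0.133878
  p_C = 2.0·e^(−2.0·2.5) = 2.0·e^(−5.0000) = 0.0134759
  p_D = 3.1·e^(−3.1·2.5) = 3.1·e^(−7.7500) = 0.0013353
Unnormalised posteriors:
  P(Z=A)·p_A = 0.26 × 0.143252 = 0.0372456
  P(Z=B)·p_B = 0.36 × 0.133878 = 0.0481961
  P(Z=C)·p_C = 0.28 × 0.0134759 = 0.00377325
  P(Z=D)·p_D = 0.10 × 0.0013353 = 0.00013353
Normaliser: 0.0372456 + 0.0481961 + 0.00377325 + 0.00013353 = 0.0893485
P(Subpopulation B | x) ≈ 0.5394

0.5394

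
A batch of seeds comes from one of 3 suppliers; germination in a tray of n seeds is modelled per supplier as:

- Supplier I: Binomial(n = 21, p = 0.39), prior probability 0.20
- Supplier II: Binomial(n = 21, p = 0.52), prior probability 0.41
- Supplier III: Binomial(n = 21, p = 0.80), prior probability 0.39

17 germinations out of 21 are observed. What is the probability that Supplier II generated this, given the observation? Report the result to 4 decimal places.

Posterior ∝ prior × likelihood, so P(k | x) ∝ w_k f_k(x); normalise over all components.
Component likelihoods at x = 17 germinations out of 21:
  L_I = 9.25725e-05
  L_II = 0.00472156
  L_III = 0.215632
Unnormalised posteriors:
  w_I·L_I = 0.20 × 9.25725e-05 = 1.85145e-05
  w_II·L_II = 0.41 × 0.00472156 = 0.00193584
  w_III·L_III = 0.39 × 0.215632 = 0.0840966
Denominator: 1.85145e-05 + 0.00193584 + 0.0840966 = 0.086051
P(Supplier II | x) = 0.00193584 / 0.086051 ≈ 0.0225

0.0225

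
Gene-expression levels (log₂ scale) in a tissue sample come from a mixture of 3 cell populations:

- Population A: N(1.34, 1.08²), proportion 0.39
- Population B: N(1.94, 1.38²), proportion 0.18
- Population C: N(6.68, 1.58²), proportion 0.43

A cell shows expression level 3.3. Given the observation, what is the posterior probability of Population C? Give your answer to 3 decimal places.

By Bayes' theorem, P(k | x) = P(Z=k) f_k(x) / Σ_j P(Z=j) f_j(x).
Evaluate each component's likelihood at the observed value:
  f_A = (1/(1.08·√(2π)))·exp(−(3.3−1.34)²/(2·1.08²)) = 0.369391·exp(-1.64678) = 0.0711706
  f_B = (1/(1.38·√(2π)))·exp(−(3.3−1.94)²/(2·1.38²)) = 0.289089·exp(-0.48561) = 0.177882
  f_C = (1/(1.58·√(2π)))·exp(−(3.3−6.68)²/(2·1.58²)) = 0.252495·exp(-2.28817) = 0.025616
Weight by the priors:
  P(Z=A)·f_A = 0.39 × 0.0711706 = 0.0277565
  P(Z=B)·f_B = 0.18 × 0.177882 = 0.0320188
  P(Z=C)·f_C = 0.43 × 0.025616 = 0.0110149
Sum: 0.0277565 + 0.0320188 + 0.0110149 = 0.0707902
P(Population C | the observation) ≈ 0.156

0.156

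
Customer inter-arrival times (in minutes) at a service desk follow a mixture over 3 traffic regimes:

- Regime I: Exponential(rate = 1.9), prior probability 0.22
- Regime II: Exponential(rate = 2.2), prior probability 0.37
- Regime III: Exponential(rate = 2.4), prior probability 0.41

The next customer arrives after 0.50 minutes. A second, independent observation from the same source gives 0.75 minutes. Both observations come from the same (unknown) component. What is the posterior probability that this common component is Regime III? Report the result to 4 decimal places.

By Bayes' theorem, P(k | x) = w_k f_k(x) / Σ_j w_j f_j(x).
Since both observations come from the same component, the likelihood for component k is f_k(x₁)·f_k(x₂).
  L_I = [1.9·e^(−1.9·0.50) = 1.9·e^(−0.9500) = 0.734808] × [0.456966] = 0.335782
  L_II = [2.2·e^(−2.2·0.50) = 2.2·e^(−1.1000) = 0.732316] × [0.42251] = 0.309411
  L_III = [2.4·e^(−2.4·0.50) = 2.4·e^(−1.2000) = 0.722866] × [0.396717] = 0.286774
Unnormalised posteriors:
  w_I·L_I = 0.22 × 0.335782 = 0.0738721
  w_II·L_II = 0.37 × 0.309411 = 0.114482
  w_III·L_III = 0.41 × 0.286774 = 0.117577
Sum: 0.0738721 + 0.114482 + 0.117577 = 0.305931
So the posterior for Regime III is 0.117577 / 0.305931 ≈ 0.3843.

0.3843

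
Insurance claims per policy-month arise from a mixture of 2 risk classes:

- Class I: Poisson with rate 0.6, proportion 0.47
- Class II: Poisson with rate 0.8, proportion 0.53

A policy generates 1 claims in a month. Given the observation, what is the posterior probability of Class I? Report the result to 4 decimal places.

0.4482

Apply Bayes' rule: the posterior for each component is proportional to its prior times its likelihood at x.
Poisson probabilities:
  L_I = 0.329287
  L_II = 0.359463
Prior × likelihood for each component:
  P(Z=I)·L_I = 0.47 × 0.329287 = 0.154765
  P(Z=II)·L_II = 0.53 × 0.359463 = 0.190515
Marginal: 0.154765 + 0.190515 = 0.34528
P(Class I | data) = 0.154765 / 0.34528 ≈ 0.4482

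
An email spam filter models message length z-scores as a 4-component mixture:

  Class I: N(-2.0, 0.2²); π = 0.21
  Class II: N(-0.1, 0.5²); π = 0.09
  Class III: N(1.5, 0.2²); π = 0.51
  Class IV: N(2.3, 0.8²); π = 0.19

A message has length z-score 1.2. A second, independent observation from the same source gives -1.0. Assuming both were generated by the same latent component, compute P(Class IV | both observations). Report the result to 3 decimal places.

0.010

P(component k | x) = P(Z=k)·f_k(x) / marginal(x), where marginal(x) = Σ_j P(Z=j)·f_j(x).
Since both observations come from the same component, the likelihood for component k is f_k(x₁)·f_k(x₂).
  p_I = [(1/(0.2·√(2π)))·exp(−(1.2−-2.0)²/(2·0.2²)) = 1.994711·exp(-128.00000) = 5.13082e-56] × [7.4336e-06] = 3.81404e-61
  p_II = [(1/(0.5·√(2π)))·exp(−(1.2−-0.1)²/(2·0.5²)) = 0.797885·exp(-3.38000) = 0.0271659] × [0.1579] = 0.00428951
  p_III = [(1/(0.2·√(2π)))·exp(−(1.2−1.5)²/(2·0.2²)) = 1.994711·exp(-1.12500) = 0.647588] × [2.3476e-34] = 1.52028e-34
  p_IV = [(1/(0.8·√(2π)))·exp(−(1.2−2.3)²/(2·0.8²)) = 0.498678·exp(-0.94531) = 0.193765] × [0.000100676] = 1.95074e-05
Prior × likelihood for each component:
  P(Z=I)·p_I = 0.21 × 3.81404e-61 = 8.00949e-62
  P(Z=II)·p_II = 0.09 × 0.00428951 = 0.000386056
  P(Z=III)·p_III = 0.51 × 1.52028e-34 = 7.75341e-35
  P(Z=IV)·p_IV = 0.19 × 1.95074e-05 = 3.70641e-06
Normaliser: 8.00949e-62 + 0.000386056 + 7.75341e-35 + 3.70641e-06 = 0.000389762
So the posterior for Class IV is 3.70641e-06 / 0.000389762 ≈ 0.010.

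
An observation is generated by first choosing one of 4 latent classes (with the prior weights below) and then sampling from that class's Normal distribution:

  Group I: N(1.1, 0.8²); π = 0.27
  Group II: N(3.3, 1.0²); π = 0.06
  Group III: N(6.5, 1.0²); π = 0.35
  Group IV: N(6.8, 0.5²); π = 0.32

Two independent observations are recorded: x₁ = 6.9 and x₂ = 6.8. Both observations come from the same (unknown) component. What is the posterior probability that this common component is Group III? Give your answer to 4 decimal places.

0.1975

The responsibility of component k is π_k f_k(x) divided by Σ_j π_j f_j(x).
Since both observations come from the same component, the likelihood for component k is f_k(x₁)·f_k(x₂).
  f_I = [(1/(0.8·√(2π)))·exp(−(6.9−1.1)²/(2·0.8²)) = 0.498678·exp(-26.28125) = 1.92317e-12] × [4.72286e-12] = 9.08287e-24
  f_II = [(1/(1.0·√(2π)))·exp(−(6.9−3.3)²/(2·1.0²)) = 0.398942·exp(-6.48000) = 0.000611902] × [0.000872683] = 5.33996e-07
  f_III = [(1/(1.0·√(2π)))·exp(−(6.9−6.5)²/(2·1.0²)) = 0.398942·exp(-0.08000) = 0.36827] × [0.381388] = 0.140454
  f_IV = [(1/(0.5·√(2π)))·exp(−(6.9−6.8)²/(2·0.5²)) = 0.797885·exp(-0.02000) = 0.782085] × [0.797885] = 0.624014
Weight by the priors:
  π_I·f_I = 0.27 × 9.08287e-24 = 2.45237e-24
  π_II·f_II = 0.06 × 5.33996e-07 = 3.20398e-08
  π_III·f_III = 0.35 × 0.140454 = 0.0491588
  π_IV·f_IV = 0.32 × 0.624014 = 0.199684
Sum: 2.45237e-24 + 3.20398e-08 + 0.0491588 + 0.199684 = 0.248843
P(Group III | x₁,x₂) = 0.0491588 / 0.248843 ≈ 0.1975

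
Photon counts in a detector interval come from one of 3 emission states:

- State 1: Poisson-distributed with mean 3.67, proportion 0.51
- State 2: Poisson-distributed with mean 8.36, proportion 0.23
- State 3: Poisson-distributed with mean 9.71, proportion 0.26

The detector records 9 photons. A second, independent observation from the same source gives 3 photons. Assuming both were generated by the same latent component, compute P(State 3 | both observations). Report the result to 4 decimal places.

Apply Bayes' rule: the posterior for each component is proportional to its prior times its likelihood at x.
Since both observations come from the same component, the likelihood for component k is f_k(x₁)·f_k(x₂).
  f_1 = [0.00847951] × [0.209887] = 0.00177974
  f_2 = [0.128645] × [0.0227911] = 0.00293196
  f_3 = [0.128295] × [0.00925778] = 0.00118773
Multiply by the mixture weights:
  π_1·f_1 = 0.51 × 0.00177974 = 0.000907668
  π_2·f_2 = 0.23 × 0.00293196 = 0.00067435
  π_3·f_3 = 0.26 × 0.00118773 = 0.00030881
Sum: 0.000907668 + 0.00067435 + 0.00030881 = 0.00189083
P(State 3 | x) = 0.00030881 / 0.00189083 ≈ 0.1633

0.1633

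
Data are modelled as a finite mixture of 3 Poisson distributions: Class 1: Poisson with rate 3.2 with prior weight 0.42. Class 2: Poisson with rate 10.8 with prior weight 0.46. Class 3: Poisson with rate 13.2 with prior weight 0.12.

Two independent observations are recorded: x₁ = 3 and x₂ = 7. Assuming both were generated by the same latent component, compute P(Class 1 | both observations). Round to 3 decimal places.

0.949

By Bayes' theorem, P(k | x) = π_k f_k(x) / Σ_j π_j f_j(x).
Since both observations come from the same component, the likelihood for component k is f_k(x₁)·f_k(x₂).
  L_1 = [e^(−3.2)·3.2^3/3! = 0.222616] × [0.0277893] = 0.00618633
  L_2 = [e^(−10.8)·10.8^3/3! = 0.00428292] × [0.0693674] = 0.000297095
  L_3 = [e^(−13.2)·13.2^3/3! = 0.000709387] × [0.0256389] = 1.81879e-05
Prior × likelihood for each component:
  π_1·L_1 = 0.42 × 0.00618633 = 0.00259826
  π_2·L_2 = 0.46 × 0.000297095 = 0.000136664
  π_3·L_3 = 0.12 × 1.81879e-05 = 2.18255e-06
Evidence: 0.00259826 + 0.000136664 + 2.18255e-06 = 0.00273711
Responsibility of Class 1: 0.00259826 / 0.00273711 ≈ 0.949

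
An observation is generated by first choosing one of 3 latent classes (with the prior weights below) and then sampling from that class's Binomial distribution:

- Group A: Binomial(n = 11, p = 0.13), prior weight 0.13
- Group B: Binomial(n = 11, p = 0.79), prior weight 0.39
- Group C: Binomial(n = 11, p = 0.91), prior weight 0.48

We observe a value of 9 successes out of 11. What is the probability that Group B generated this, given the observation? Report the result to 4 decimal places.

The responsibility of component k is π_k f_k(x) divided by Σ_j π_j f_j(x).
Evaluate each component's likelihood at the observed value:
  L_A = C(11,9)·0.13^9·0.87^2 = 55·1.06045e-08·0.7569 = 4.4146e-07
  L_B = C(11,9)·0.79^9·0.21^2 = 55·0.119852·0.0441 = 0.2907
  L_C = C(11,9)·0.91^9·0.09^2 = 55·0.42793·0.0081 = 0.190643
Unnormalised posteriors:
  π_A·L_A = 0.13 × 4.4146e-07 = 5.73898e-08
  π_B·L_B = 0.39 × 0.2907 = 0.113373
  π_C·L_C = 0.48 × 0.190643 = 0.0915085
Denominator: 5.73898e-08 + 0.113373 + 0.0915085 = 0.204882
So the posterior for Group B is 0.113373 / 0.204882 ≈ 0.5534.

0.5534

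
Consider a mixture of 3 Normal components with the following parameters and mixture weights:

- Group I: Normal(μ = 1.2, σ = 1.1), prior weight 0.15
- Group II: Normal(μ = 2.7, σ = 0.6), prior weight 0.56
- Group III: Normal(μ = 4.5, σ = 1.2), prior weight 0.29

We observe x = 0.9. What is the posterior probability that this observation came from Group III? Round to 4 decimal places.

0.0186

The responsibility of component k is π_k f_k(x) divided by Σ_j π_j f_j(x).
Evaluate each component's likelihood at the observed value:
  f_I = 0.349435
  f_II = 0.00738641
  f_III = 0.00369321
Multiply by the mixture weights:
  π_I·f_I = 0.15 × 0.349435 = 0.0524152
  π_II·f_II = 0.56 × 0.00738641 = 0.00413639
  π_III·f_III = 0.29 × 0.00369321 = 0.00107103
Normaliser: 0.0524152 + 0.00413639 + 0.00107103 = 0.0576226
P(Group III | 0.9) = 0.00107103 / 0.0576226 ≈ 0.0186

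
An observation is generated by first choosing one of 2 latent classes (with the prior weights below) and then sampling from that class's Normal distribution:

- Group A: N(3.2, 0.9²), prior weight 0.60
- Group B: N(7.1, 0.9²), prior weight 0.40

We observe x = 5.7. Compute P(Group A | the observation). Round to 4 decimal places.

0.0960

The responsibility of component k is π_k f_k(x) divided by Σ_j π_j f_j(x).
Normal densities:
  f_A = 0.00935726
  f_B = 0.132198
Weight by the priors:
  π_A·f_A = 0.60 × 0.00935726 = 0.00561436
  π_B·f_B = 0.40 × 0.132198 = 0.0528792
Normaliser: 0.00561436 + 0.0528792 = 0.0584936
Responsibility of Group A: 0.00561436 / 0.0584936 ≈ 0.0960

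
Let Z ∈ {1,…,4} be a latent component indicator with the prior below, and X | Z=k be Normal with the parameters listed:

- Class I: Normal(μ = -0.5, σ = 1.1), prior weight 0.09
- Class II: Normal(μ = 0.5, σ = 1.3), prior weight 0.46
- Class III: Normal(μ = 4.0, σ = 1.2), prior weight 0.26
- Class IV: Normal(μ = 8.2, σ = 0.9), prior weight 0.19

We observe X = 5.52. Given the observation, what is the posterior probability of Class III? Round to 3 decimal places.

0.973

The responsibility of component k is π_k f_k(x) divided by Σ_j π_j f_j(x).
Evaluate each component's likelihood at the observed value:
  f_I = (1/(1.1·√(2π)))·exp(−(5.52−-0.5)²/(2·1.1²)) = 0.362675·exp(-14.97537) = 1.13709e-07
  f_II = (1/(1.3·√(2π)))·exp(−(5.52−0.5)²/(2·1.3²)) = 0.306879·exp(-7.45574) = 0.000177411
  f_III = (1/(1.2·√(2π)))·exp(−(5.52−4.0)²/(2·1.2²)) = 0.332452·exp(-0.80222) = 0.149049
  f_IV = (1/(0.9·√(2π)))·exp(−(5.52−8.2)²/(2·0.9²)) = 0.443269·exp(-4.43358) = 0.00526245
Unnormalised posteriors:
  π_I·f_I = 0.09 × 1.13709e-07 = 1.02338e-08
  π_II·f_II = 0.46 × 0.000177411 = 8.1609e-05
  π_III·f_III = 0.26 × 0.149049 = 0.0387527
  π_IV·f_IV = 0.19 × 0.00526245 = 0.000999866
Evidence: 1.02338e-08 + 8.1609e-05 + 0.0387527 + 0.000999866 = 0.0398341
So the posterior for Class III is 0.0387527 / 0.0398341 ≈ 0.973.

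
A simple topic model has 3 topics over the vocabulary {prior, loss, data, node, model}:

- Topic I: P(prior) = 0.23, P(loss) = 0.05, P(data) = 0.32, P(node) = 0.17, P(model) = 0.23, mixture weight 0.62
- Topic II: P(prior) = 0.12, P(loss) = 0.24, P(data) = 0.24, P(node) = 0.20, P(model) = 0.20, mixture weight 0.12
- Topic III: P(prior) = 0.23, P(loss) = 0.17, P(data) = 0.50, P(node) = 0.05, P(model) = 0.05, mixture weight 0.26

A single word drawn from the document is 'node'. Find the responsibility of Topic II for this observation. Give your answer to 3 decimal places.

Posterior ∝ prior × likelihood, so P(k | x) ∝ π_k f_k(x); normalise over all components.
Component likelihoods at x = 'node':
  L_I = P(node | comp) = 0.17
  L_II = P(node | comp) = 0.20
  L_III = P(node | comp) = 0.05
Weight by the priors:
  π_I·L_I = 0.62 × 0.17 = 0.1054
  π_II·L_II = 0.12 × 0.2 = 0.024
  π_III·L_III = 0.26 × 0.05 = 0.013
Sum: 0.1054 + 0.024 + 0.013 = 0.1424
Responsibility of Topic II: 0.024 / 0.1424 ≈ 0.169

0.169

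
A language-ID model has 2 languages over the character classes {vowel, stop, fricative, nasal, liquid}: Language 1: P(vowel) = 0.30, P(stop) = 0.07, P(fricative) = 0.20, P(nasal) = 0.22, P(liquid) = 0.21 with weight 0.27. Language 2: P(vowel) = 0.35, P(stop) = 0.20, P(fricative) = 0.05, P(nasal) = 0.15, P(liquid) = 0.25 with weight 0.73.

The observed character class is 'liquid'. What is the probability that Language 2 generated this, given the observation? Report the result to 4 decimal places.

0.7630

Apply Bayes' rule: the posterior for each component is proportional to its prior times its likelihood at x.
Component likelihoods at x = 'liquid':
  p_1 = P(liquid | comp) = 0.21
  p_2 = P(liquid | comp) = 0.25
Multiply by the mixture weights:
  π_1·p_1 = 0.27 × 0.21 = 0.0567
  π_2·p_2 = 0.73 × 0.25 = 0.1825
Denominator: 0.0567 + 0.1825 = 0.2392
Responsibility of Language 2: 0.1825 / 0.2392 ≈ 0.7630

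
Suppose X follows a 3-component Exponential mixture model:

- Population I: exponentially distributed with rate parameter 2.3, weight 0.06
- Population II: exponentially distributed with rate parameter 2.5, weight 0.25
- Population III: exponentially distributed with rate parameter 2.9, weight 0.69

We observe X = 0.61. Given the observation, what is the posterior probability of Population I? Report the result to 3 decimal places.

0.066

Posterior ∝ prior × likelihood, so P(k | x) ∝ π_k f_k(x); normalise over all components.
Evaluate each component's likelihood at the observed value:
  L_I = 0.565474
  L_II = 0.544053
  L_III = 0.49446
Unnormalised posteriors:
  π_I·L_I = 0.06 × 0.565474 = 0.0339284
  π_II·L_II = 0.25 × 0.544053 = 0.136013
  π_III·L_III = 0.69 × 0.49446 = 0.341177
Evidence: 0.0339284 + 0.136013 + 0.341177 = 0.511119
So the posterior for Population I is 0.0339284 / 0.511119 ≈ 0.066.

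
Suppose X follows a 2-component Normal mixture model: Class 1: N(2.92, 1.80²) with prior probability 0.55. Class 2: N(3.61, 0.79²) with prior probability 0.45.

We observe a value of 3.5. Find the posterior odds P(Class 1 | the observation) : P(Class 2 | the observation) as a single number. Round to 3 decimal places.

0.514

The posterior odds equal the prior odds times the likelihood ratio: (w_i/w_j)·(f_i(x)/f_j(x)).
Evaluate each component's likelihood at the observed value:
  L_1 = 0.210422
  L_2 = 0.500119
Posterior odds = (w_1·L_1) / (w_2·L_2) = (0.55·0.210422) / (0.45·0.500119) = 0.115732 / 0.225053 ≈ 0.514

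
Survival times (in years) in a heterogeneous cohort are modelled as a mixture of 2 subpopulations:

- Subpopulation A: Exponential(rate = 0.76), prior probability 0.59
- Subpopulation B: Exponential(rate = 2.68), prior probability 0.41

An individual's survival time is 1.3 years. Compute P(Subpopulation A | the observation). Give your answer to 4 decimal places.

0.8320

Apply Bayes' rule: the posterior for each component is proportional to its prior times its likelihood at x.
Exponential densities:
  L_A = 0.76·e^(−0.76·1.3) = 0.76·e^(−0.9880) = 0.282964
  L_B = 2.68·e^(−2.68·1.3) = 2.68·e^(−3.4840) = 0.0822343
Weight by the priors:
  π_A·L_A = 0.59 × 0.282964 = 0.166949
  π_B·L_B = 0.41 × 0.0822343 = 0.033716
Normaliser: 0.166949 + 0.033716 = 0.200665
So the posterior for Subpopulation A is 0.166949 / 0.200665 ≈ 0.8320.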